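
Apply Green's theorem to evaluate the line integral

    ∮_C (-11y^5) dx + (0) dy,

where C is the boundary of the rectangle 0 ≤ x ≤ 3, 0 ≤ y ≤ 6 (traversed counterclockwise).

Green's theorem converts the closed line integral into a double integral over the enclosed region D:

    ∮_C P dx + Q dy = ∬_D (∂Q/∂x - ∂P/∂y) dA.

Here P = -11y^5, Q = 0, so

    ∂Q/∂x = 0,    ∂P/∂y = -55y^4,
    ∂Q/∂x - ∂P/∂y = 55y^4.

D is the region 0 ≤ x ≤ 3, 0 ≤ y ≤ 6. Evaluating the double integral:

    ∬_D (55y^4) dA = ∫_0^{3} ∫_0^{6} (55y^4) dy dx.

Inner (y from 0 to 6): 85536.
Outer (x from 0 to 3): 256608.

Therefore ∮_C P dx + Q dy = 256608.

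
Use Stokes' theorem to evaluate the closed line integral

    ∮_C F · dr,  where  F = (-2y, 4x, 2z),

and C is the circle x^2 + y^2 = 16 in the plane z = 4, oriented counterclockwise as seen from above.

Let S be the flat disk x^2 + y^2 ≤ 16 in the plane z = 4, with upward unit normal n̂ = ẑ. By Stokes' theorem,

    ∮_C F · dr = ∬_S (∇ × F) · n̂ dS = ∬_D (curl F)_z dA,

where D is the disk x^2 + y^2 ≤ 16.

Compute the curl of F = (-2y, 4x, 2z):
    (∇ × F)_x = ∂F_z/∂y - ∂F_y/∂z = 0,
    (∇ × F)_y = ∂F_x/∂z - ∂F_z/∂x = 0,
    (∇ × F)_z = ∂F_y/∂x - ∂F_x/∂y = 6.

On z = 4, (curl F)_z = 6.

Convert to polar (x = r cos θ, y = r sin θ, dA = r dr dθ); the integrand becomes 6, so

    ∬_D (curl F)_z dA = ∫_0^{2π} ∫_0^{4} (6) · r dr dθ.

Inner (r from 0 to 4): 48.
Outer (θ from 0 to 2π): 96π.

Therefore ∮_C F · dr = 96π.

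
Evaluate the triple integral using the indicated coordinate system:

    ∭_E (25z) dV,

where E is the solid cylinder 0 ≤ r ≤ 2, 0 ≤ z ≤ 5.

In cylindrical coordinates, x = r cos(θ), y = r sin(θ), z = z, and dV = r dr dθ dz.

The integrand becomes 25z, so

    ∭_E (25z) dV = ∫_{0}^{2π} ∫_{0}^{2} ∫_{0}^{5} (25z) · r dz dr dθ.

Inner (z): 625r/2.
Middle (r from 0 to 2): 625.
Outer (θ): 1250π.

Therefore the triple integral equals 1250π.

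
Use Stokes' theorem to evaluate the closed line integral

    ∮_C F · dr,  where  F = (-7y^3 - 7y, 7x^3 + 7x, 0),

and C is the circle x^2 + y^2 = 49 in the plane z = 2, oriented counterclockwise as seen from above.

Let S be the flat disk x^2 + y^2 ≤ 49 in the plane z = 2, with upward unit normal n̂ = ẑ. By Stokes' theorem,

    ∮_C F · dr = ∬_S (∇ × F) · n̂ dS = ∬_D (curl F)_z dA,

where D is the disk x^2 + y^2 ≤ 49.

Compute the curl of F = (-7y^3 - 7y, 7x^3 + 7x, 0):
    (∇ × F)_x = ∂F_z/∂y - ∂F_y/∂z = 0,
    (∇ × F)_y = ∂F_x/∂z - ∂F_z/∂x = 0,
    (∇ × F)_z = ∂F_y/∂x - ∂F_x/∂y = 21x^2 + 21y^2 + 14.

On z = 2, (curl F)_z = 21x^2 + 21y^2 + 14.

Convert to polar (x = r cos θ, y = r sin θ, dA = r dr dθ); the integrand becomes 21r^2 + 14, so

    ∬_D (curl F)_z dA = ∫_0^{2π} ∫_0^{7} (21r^2 + 14) · r dr dθ.

Inner (r from 0 to 7): 51793/4.
Outer (θ from 0 to 2π): 51793π/2.

Therefore ∮_C F · dr = 51793π/2.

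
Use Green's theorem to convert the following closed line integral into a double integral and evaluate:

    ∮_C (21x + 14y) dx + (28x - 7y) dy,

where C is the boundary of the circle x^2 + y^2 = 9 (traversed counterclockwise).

Green's theorem converts the closed line integral into a double integral over the enclosed region D:

    ∮_C P dx + Q dy = ∬_D (∂Q/∂x - ∂P/∂y) dA.

Here P = 21x + 14y, Q = 28x - 7y, so

    ∂Q/∂x = 28,    ∂P/∂y = 14,
    ∂Q/∂x - ∂P/∂y = 14.

D is the region x^2 + y^2 ≤ 9. Evaluating the double integral:

In polar coordinates (x = r cos θ, y = r sin θ, dA = r dr dθ) the integrand becomes 14, so

    ∬_D (14) dA = ∫_0^{2π} ∫_0^{3} (14) · r dr dθ.

Inner (r from 0 to 3): 63.
Outer (θ from 0 to 2π): 126π.

Therefore ∮_C P dx + Q dy = 126π.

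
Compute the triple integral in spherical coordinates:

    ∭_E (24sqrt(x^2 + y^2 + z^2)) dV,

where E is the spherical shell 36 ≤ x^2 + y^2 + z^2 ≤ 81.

In spherical coordinates, x = ρ sin(φ) cos(θ), y = ρ sin(φ) sin(θ), z = ρ cos(φ), and dV = ρ^2 sin(φ) dρ dφ dθ.

The integrand becomes 24ρ, so

    ∭_E (24sqrt(x^2 + y^2 + z^2)) dV = ∫_{0}^{2π} ∫_{0}^{π} ∫_{6}^{9} (24ρ) · ρ^2 sin(φ) dρ dφ dθ.

Inner (ρ): 31590sin(φ).
Middle (φ): 63180.
Outer (θ): 126360π.

Therefore the triple integral equals 126360π.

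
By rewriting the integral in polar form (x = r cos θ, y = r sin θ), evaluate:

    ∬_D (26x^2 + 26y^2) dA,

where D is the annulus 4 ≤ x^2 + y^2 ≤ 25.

The region D is 2 ≤ r ≤ 5, 0 ≤ θ ≤ 2π in polar coordinates, where x = r cos(θ), y = r sin(θ), and dA = r dr dθ.

Under the substitution, the integrand becomes 26r^2, so

    ∬_D (26x^2 + 26y^2) dA = ∫_{0}^{2π} ∫_{2}^{5} (26r^2) · r dr dθ.

Inner integral (in r): ∫_{2}^{5} (26r^2) · r dr = 7917/2.

Outer integral (in θ): ∫_{0}^{2π} (7917/2) dθ = 7917π.

Therefore ∬_D (26x^2 + 26y^2) dA = 7917π.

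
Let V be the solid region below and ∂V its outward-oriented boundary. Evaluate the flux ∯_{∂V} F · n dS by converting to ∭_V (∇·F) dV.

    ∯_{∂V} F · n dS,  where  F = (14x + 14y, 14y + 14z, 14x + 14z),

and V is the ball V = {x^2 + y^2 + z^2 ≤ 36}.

By the divergence theorem,

    ∯_{∂V} F · n dS = ∭_V (∇ · F) dV.

Compute the divergence:
    ∇ · F = ∂F_x/∂x + ∂F_y/∂y + ∂F_z/∂z = 14 + 14 + 14 = 42.

In spherical coordinates, x = ρ sin(φ) cos(θ), y = ρ sin(φ) sin(θ), z = ρ cos(φ), dV = ρ^2 sin(φ) dρ dφ dθ, with 0 ≤ ρ ≤ 6, 0 ≤ φ ≤ π, 0 ≤ θ ≤ 2π.

The integrand, after substitution and multiplying by the volume element, becomes (42) · ρ^2 sin(φ), so

    ∭_V (∇·F) dV = ∫_0^{2π} ∫_0^{π} ∫_0^{6} (42) · ρ^2 sin(φ) dρ dφ dθ.

Inner (ρ from 0 to 6): 3024sin(φ).
Middle (φ from 0 to π): 6048.
Outer (θ from 0 to 2π): 12096π.

Therefore ∯_{∂V} F · n dS = 12096π.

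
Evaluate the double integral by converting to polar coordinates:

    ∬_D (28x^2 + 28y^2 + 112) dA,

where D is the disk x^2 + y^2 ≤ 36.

The region D is 0 ≤ r ≤ 6, 0 ≤ θ ≤ 2π in polar coordinates, where x = r cos(θ), y = r sin(θ), and dA = r dr dθ.

Under the substitution, the integrand becomes 28r^2 + 112, so

    ∬_D (28x^2 + 28y^2 + 112) dA = ∫_{0}^{2π} ∫_{0}^{6} (28r^2 + 112) · r dr dθ.

Inner integral (in r): ∫_{0}^{6} (28r^2 + 112) · r dr = 11088.

Outer integral (in θ): ∫_{0}^{2π} (11088) dθ = 22176π.

Therefore ∬_D (28x^2 + 28y^2 + 112) dA = 22176π.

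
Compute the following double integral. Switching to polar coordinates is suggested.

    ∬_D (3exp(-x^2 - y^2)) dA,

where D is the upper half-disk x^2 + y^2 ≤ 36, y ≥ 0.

The region D is 0 ≤ r ≤ 6, 0 ≤ θ ≤ π in polar coordinates, where x = r cos(θ), y = r sin(θ), and dA = r dr dθ.

Under the substitution, the integrand becomes 3exp(-r^2), so

    ∬_D (3exp(-x^2 - y^2)) dA = ∫_{0}^{π} ∫_{0}^{6} (3exp(-r^2)) · r dr dθ.

Inner integral (in r): ∫_{0}^{6} (3exp(-r^2)) · r dr = 3/2 - 3exp(-36)/2.

Outer integral (in θ): ∫_{0}^{π} (3/2 - 3exp(-36)/2) dθ = -3π (1 - exp(36))exp(-36)/2.

Therefore ∬_D (3exp(-x^2 - y^2)) dA = -3π (1 - exp(36))exp(-36)/2.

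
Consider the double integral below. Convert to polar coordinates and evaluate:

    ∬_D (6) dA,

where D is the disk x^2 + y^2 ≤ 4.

The region D is 0 ≤ r ≤ 2, 0 ≤ θ ≤ 2π in polar coordinates, where x = r cos(θ), y = r sin(θ), and dA = r dr dθ.

Under the substitution, the integrand becomes 6, so

    ∬_D (6) dA = ∫_{0}^{2π} ∫_{0}^{2} (6) · r dr dθ.

Inner integral (in r): ∫_{0}^{2} (6) · r dr = 12.

Outer integral (in θ): ∫_{0}^{2π} (12) dθ = 24π.

Therefore ∬_D (6) dA = 24π.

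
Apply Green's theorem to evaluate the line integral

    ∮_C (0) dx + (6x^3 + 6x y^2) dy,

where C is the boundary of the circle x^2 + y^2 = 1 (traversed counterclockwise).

Green's theorem converts the closed line integral into a double integral over the enclosed region D:

    ∮_C P dx + Q dy = ∬_D (∂Q/∂x - ∂P/∂y) dA.

Here P = 0, Q = 6x^3 + 6x y^2, so

    ∂Q/∂x = 18x^2 + 6y^2,    ∂P/∂y = 0,
    ∂Q/∂x - ∂P/∂y = 18x^2 + 6y^2.

D is the region x^2 + y^2 ≤ 1. Evaluating the double integral:

In polar coordinates (x = r cos θ, y = r sin θ, dA = r dr dθ) the integrand becomes 6r^2(cos(2θ) + 2), so

    ∬_D (18x^2 + 6y^2) dA = ∫_0^{2π} ∫_0^{1} (6r^2(cos(2θ) + 2)) · r dr dθ.

Inner (r from 0 to 1): 9/2 - 3sin(θ)^2.
Outer (θ from 0 to 2π): 6π.

Therefore ∮_C P dx + Q dy = 6π.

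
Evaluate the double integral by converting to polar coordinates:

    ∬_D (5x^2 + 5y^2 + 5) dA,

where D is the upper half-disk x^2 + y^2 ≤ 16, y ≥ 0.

The region D is 0 ≤ r ≤ 4, 0 ≤ θ ≤ π in polar coordinates, where x = r cos(θ), y = r sin(θ), and dA = r dr dθ.

Under the substitution, the integrand becomes 5r^2 + 5, so

    ∬_D (5x^2 + 5y^2 + 5) dA = ∫_{0}^{π} ∫_{0}^{4} (5r^2 + 5) · r dr dθ.

Inner integral (in r): ∫_{0}^{4} (5r^2 + 5) · r dr = 360.

Outer integral (in θ): ∫_{0}^{π} (360) dθ = 360π.

Therefore ∬_D (5x^2 + 5y^2 + 5) dA = 360π.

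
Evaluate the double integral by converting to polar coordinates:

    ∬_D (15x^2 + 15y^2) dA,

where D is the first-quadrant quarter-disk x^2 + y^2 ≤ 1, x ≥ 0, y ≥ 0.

The region D is 0 ≤ r ≤ 1, 0 ≤ θ ≤ π/2 in polar coordinates, where x = r cos(θ), y = r sin(θ), and dA = r dr dθ.

Under the substitution, the integrand becomes 15r^2, so

    ∬_D (15x^2 + 15y^2) dA = ∫_{0}^{π/2} ∫_{0}^{1} (15r^2) · r dr dθ.

Inner integral (in r): ∫_{0}^{1} (15r^2) · r dr = 15/4.

Outer integral (in θ): ∫_{0}^{π/2} (15/4) dθ = 15π/8.

Therefore ∬_D (15x^2 + 15y^2) dA = 15π/8.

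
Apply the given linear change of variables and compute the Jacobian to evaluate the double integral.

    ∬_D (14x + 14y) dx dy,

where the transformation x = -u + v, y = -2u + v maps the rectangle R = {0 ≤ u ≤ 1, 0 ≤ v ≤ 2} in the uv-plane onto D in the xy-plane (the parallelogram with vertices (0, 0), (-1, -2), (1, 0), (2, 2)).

Compute the Jacobian determinant of (x, y) with respect to (u, v):

    ∂(x,y)/∂(u,v) = | -1  1 | = (-1)(1) - (1)(-2) = 1.
                   | -2  1 |

Its absolute value is |J| = 1 (the area scaling factor).

Substituting x = -u + v, y = -2u + v into the integrand,

    14x + 14y → -42u + 28v,

so the integral becomes

    ∬_R (-42u + 28v) · |J| du dv = ∫_0^1 ∫_0^2 (-42u + 28v) dv du.

Inner (v): 56 - 84u.
Outer (u): 14.

Therefore ∬_D (14x + 14y) dx dy = 14.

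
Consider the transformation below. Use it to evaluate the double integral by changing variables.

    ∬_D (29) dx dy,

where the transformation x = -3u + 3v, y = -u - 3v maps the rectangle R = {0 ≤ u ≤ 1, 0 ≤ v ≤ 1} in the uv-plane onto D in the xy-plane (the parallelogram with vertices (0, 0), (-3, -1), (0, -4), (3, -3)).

Compute the Jacobian determinant of (x, y) with respect to (u, v):

    ∂(x,y)/∂(u,v) = | -3  3 | = (-3)(-3) - (3)(-1) = 12.
                   | -1  -3 |

Its absolute value is |J| = 12 (the area scaling factor).

Substituting x = -3u + 3v, y = -u - 3v into the integrand,

    29 → 29,

so the integral becomes

    ∬_R (29) · |J| du dv = ∫_0^1 ∫_0^1 (348) dv du.

Inner (v): 348.
Outer (u): 348.

Therefore ∬_D (29) dx dy = 348.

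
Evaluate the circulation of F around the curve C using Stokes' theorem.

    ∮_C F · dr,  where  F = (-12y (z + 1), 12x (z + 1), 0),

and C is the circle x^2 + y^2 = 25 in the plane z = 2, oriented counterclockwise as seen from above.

Let S be the flat disk x^2 + y^2 ≤ 25 in the plane z = 2, with upward unit normal n̂ = ẑ. By Stokes' theorem,

    ∮_C F · dr = ∬_S (∇ × F) · n̂ dS = ∬_D (curl F)_z dA,

where D is the disk x^2 + y^2 ≤ 25.

Compute the curl of F = (-12y (z + 1), 12x (z + 1), 0):
    (∇ × F)_x = ∂F_z/∂y - ∂F_y/∂z = -12x,
    (∇ × F)_y = ∂F_x/∂z - ∂F_z/∂x = -12y,
    (∇ × F)_z = ∂F_y/∂x - ∂F_x/∂y = 24z + 24.

On z = 2, (curl F)_z = 72.

Convert to polar (x = r cos θ, y = r sin θ, dA = r dr dθ); the integrand becomes 72, so

    ∬_D (curl F)_z dA = ∫_0^{2π} ∫_0^{5} (72) · r dr dθ.

Inner (r from 0 to 5): 900.
Outer (θ from 0 to 2π): 1800π.

Therefore ∮_C F · dr = 1800π.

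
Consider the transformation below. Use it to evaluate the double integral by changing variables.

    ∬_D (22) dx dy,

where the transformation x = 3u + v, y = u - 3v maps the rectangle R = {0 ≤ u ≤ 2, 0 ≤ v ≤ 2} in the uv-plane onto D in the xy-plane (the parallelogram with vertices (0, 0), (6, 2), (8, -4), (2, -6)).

Compute the Jacobian determinant of (x, y) with respect to (u, v):

    ∂(x,y)/∂(u,v) = | 3  1 | = (3)(-3) - (1)(1) = -10.
                   | 1  -3 |

Its absolute value is |J| = 10 (the area scaling factor).

Substituting x = 3u + v, y = u - 3v into the integrand,

    22 → 22,

so the integral becomes

    ∬_R (22) · |J| du dv = ∫_0^2 ∫_0^2 (220) dv du.

Inner (v): 440.
Outer (u): 880.

Therefore ∬_D (22) dx dy = 880.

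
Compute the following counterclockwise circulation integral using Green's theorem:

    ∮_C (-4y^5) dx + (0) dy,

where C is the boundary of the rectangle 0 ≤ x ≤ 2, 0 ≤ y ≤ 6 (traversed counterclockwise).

Green's theorem converts the closed line integral into a double integral over the enclosed region D:

    ∮_C P dx + Q dy = ∬_D (∂Q/∂x - ∂P/∂y) dA.

Here P = -4y^5, Q = 0, so

    ∂Q/∂x = 0,    ∂P/∂y = -20y^4,
    ∂Q/∂x - ∂P/∂y = 20y^4.

D is the region 0 ≤ x ≤ 2, 0 ≤ y ≤ 6. Evaluating the double integral:

    ∬_D (20y^4) dA = ∫_0^{2} ∫_0^{6} (20y^4) dy dx.

Inner (y from 0 to 6): 31104.
Outer (x from 0 to 2): 62208.

Therefore ∮_C P dx + Q dy = 62208.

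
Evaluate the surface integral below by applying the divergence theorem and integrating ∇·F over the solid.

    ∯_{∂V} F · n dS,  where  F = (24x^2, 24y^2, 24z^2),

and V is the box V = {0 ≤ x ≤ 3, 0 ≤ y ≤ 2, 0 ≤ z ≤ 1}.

By the divergence theorem,

    ∯_{∂V} F · n dS = ∭_V (∇ · F) dV.

Compute the divergence:
    ∇ · F = ∂F_x/∂x + ∂F_y/∂y + ∂F_z/∂z = 48x + 48y + 48z.

V is a rectangular box, so dV = dx dy dz with 0 ≤ x ≤ 3, 0 ≤ y ≤ 2, 0 ≤ z ≤ 1.

Integrate (48x + 48y + 48z) over V as an iterated integral:

    ∭_V (∇·F) dV = ∫_0^{3} ∫_0^{2} ∫_0^{1} (48x + 48y + 48z) dz dy dx.

Inner (z from 0 to 1): 48x + 48y + 24.
Middle (y from 0 to 2): 96x + 144.
Outer (x from 0 to 3): 864.

Therefore ∯_{∂V} F · n dS = 864.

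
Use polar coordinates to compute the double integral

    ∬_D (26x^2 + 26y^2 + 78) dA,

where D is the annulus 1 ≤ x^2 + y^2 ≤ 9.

The region D is 1 ≤ r ≤ 3, 0 ≤ θ ≤ 2π in polar coordinates, where x = r cos(θ), y = r sin(θ), and dA = r dr dθ.

Under the substitution, the integrand becomes 26r^2 + 78, so

    ∬_D (26x^2 + 26y^2 + 78) dA = ∫_{0}^{2π} ∫_{1}^{3} (26r^2 + 78) · r dr dθ.

Inner integral (in r): ∫_{1}^{3} (26r^2 + 78) · r dr = 832.

Outer integral (in θ): ∫_{0}^{2π} (832) dθ = 1664π.

Therefore ∬_D (26x^2 + 26y^2 + 78) dA = 1664π.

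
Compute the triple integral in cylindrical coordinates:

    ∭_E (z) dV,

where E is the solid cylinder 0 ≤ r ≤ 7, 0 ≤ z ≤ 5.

In cylindrical coordinates, x = r cos(θ), y = r sin(θ), z = z, and dV = r dr dθ dz.

The integrand becomes z, so

    ∭_E (z) dV = ∫_{0}^{2π} ∫_{0}^{7} ∫_{0}^{5} (z) · r dz dr dθ.

Inner (z): 25r/2.
Middle (r from 0 to 7): 1225/4.
Outer (θ): 1225π/2.

Therefore the triple integral equals 1225π/2.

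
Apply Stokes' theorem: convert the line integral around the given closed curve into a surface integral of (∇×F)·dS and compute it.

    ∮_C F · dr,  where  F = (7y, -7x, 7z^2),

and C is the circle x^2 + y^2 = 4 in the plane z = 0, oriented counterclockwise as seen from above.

Let S be the flat disk x^2 + y^2 ≤ 4 in the plane z = 0, with upward unit normal n̂ = ẑ. By Stokes' theorem,

    ∮_C F · dr = ∬_S (∇ × F) · n̂ dS = ∬_D (curl F)_z dA,

where D is the disk x^2 + y^2 ≤ 4.

Compute the curl of F = (7y, -7x, 7z^2):
    (∇ × F)_x = ∂F_z/∂y - ∂F_y/∂z = 0,
    (∇ × F)_y = ∂F_x/∂z - ∂F_z/∂x = 0,
    (∇ × F)_z = ∂F_y/∂x - ∂F_x/∂y = -14.

On z = 0, (curl F)_z = -14.

Convert to polar (x = r cos θ, y = r sin θ, dA = r dr dθ); the integrand becomes -14, so

    ∬_D (curl F)_z dA = ∫_0^{2π} ∫_0^{2} (-14) · r dr dθ.

Inner (r from 0 to 2): -28.
Outer (θ from 0 to 2π): -56π.

Therefore ∮_C F · dr = -56π.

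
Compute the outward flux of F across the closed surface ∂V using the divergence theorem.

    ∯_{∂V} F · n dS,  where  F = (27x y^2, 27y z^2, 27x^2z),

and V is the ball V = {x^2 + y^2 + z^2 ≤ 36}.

By the divergence theorem,

    ∯_{∂V} F · n dS = ∭_V (∇ · F) dV.

Compute the divergence:
    ∇ · F = ∂F_x/∂x + ∂F_y/∂y + ∂F_z/∂z = 27y^2 + 27z^2 + 27x^2 = 27x^2 + 27y^2 + 27z^2.

In spherical coordinates, x = ρ sin(φ) cos(θ), y = ρ sin(φ) sin(θ), z = ρ cos(φ), dV = ρ^2 sin(φ) dρ dφ dθ, with 0 ≤ ρ ≤ 6, 0 ≤ φ ≤ π, 0 ≤ θ ≤ 2π.

The integrand, after substitution and multiplying by the volume element, becomes (27ρ^2) · ρ^2 sin(φ), so

    ∭_V (∇·F) dV = ∫_0^{2π} ∫_0^{π} ∫_0^{6} (27ρ^2) · ρ^2 sin(φ) dρ dφ dθ.

Inner (ρ from 0 to 6): 209952sin(φ)/5.
Middle (φ from 0 to π): 419904/5.
Outer (θ from 0 to 2π): 839808π/5.

Therefore ∯_{∂V} F · n dS = 839808π/5.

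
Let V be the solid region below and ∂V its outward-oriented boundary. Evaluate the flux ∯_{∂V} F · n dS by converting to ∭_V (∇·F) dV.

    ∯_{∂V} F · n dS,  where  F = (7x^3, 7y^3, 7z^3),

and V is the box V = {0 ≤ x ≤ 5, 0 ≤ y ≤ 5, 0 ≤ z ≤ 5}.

By the divergence theorem,

    ∯_{∂V} F · n dS = ∭_V (∇ · F) dV.

Compute the divergence:
    ∇ · F = ∂F_x/∂x + ∂F_y/∂y + ∂F_z/∂z = 21x^2 + 21y^2 + 21z^2.

V is a rectangular box, so dV = dx dy dz with 0 ≤ x ≤ 5, 0 ≤ y ≤ 5, 0 ≤ z ≤ 5.

Integrate (21x^2 + 21y^2 + 21z^2) over V as an iterated integral:

    ∭_V (∇·F) dV = ∫_0^{5} ∫_0^{5} ∫_0^{5} (21x^2 + 21y^2 + 21z^2) dz dy dx.

Inner (z from 0 to 5): 105x^2 + 105y^2 + 875.
Middle (y from 0 to 5): 525x^2 + 8750.
Outer (x from 0 to 5): 65625.

Therefore ∯_{∂V} F · n dS = 65625.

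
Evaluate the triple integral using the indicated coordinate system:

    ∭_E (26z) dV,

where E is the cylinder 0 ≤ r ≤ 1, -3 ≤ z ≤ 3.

In cylindrical coordinates, x = r cos(θ), y = r sin(θ), z = z, and dV = r dr dθ dz.

The integrand becomes 26z, so

    ∭_E (26z) dV = ∫_{0}^{2π} ∫_{0}^{1} ∫_{-3}^{3} (26z) · r dz dr dθ.

Inner (z): 0.
Middle (r from 0 to 1): 0.
Outer (θ): 0.

Therefore the triple integral equals 0.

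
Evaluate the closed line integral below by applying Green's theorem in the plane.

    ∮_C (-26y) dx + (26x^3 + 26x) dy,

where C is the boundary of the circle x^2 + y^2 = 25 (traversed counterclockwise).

Green's theorem converts the closed line integral into a double integral over the enclosed region D:

    ∮_C P dx + Q dy = ∬_D (∂Q/∂x - ∂P/∂y) dA.

Here P = -26y, Q = 26x^3 + 26x, so

    ∂Q/∂x = 78x^2 + 26,    ∂P/∂y = -26,
    ∂Q/∂x - ∂P/∂y = 78x^2 + 52.

D is the region x^2 + y^2 ≤ 25. Evaluating the double integral:

In polar coordinates (x = r cos θ, y = r sin θ, dA = r dr dθ) the integrand becomes 78r^2cos(θ)^2 + 52, so

    ∬_D (78x^2 + 52) dA = ∫_0^{2π} ∫_0^{5} (78r^2cos(θ)^2 + 52) · r dr dθ.

Inner (r from 0 to 5): 24375cos(θ)^2/2 + 650.
Outer (θ from 0 to 2π): 26975π/2.

Therefore ∮_C P dx + Q dy = 26975π/2.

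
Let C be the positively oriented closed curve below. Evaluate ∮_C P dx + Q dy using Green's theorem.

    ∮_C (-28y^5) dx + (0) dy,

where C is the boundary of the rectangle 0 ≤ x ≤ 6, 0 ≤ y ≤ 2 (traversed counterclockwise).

Green's theorem converts the closed line integral into a double integral over the enclosed region D:

    ∮_C P dx + Q dy = ∬_D (∂Q/∂x - ∂P/∂y) dA.

Here P = -28y^5, Q = 0, so

    ∂Q/∂x = 0,    ∂P/∂y = -140y^4,
    ∂Q/∂x - ∂P/∂y = 140y^4.

D is the region 0 ≤ x ≤ 6, 0 ≤ y ≤ 2. Evaluating the double integral:

    ∬_D (140y^4) dA = ∫_0^{6} ∫_0^{2} (140y^4) dy dx.

Inner (y from 0 to 2): 896.
Outer (x from 0 to 6): 5376.

Therefore ∮_C P dx + Q dy = 5376.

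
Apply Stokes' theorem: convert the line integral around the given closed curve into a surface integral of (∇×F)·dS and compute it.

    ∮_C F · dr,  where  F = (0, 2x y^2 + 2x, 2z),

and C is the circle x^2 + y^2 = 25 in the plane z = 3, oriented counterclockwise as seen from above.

Let S be the flat disk x^2 + y^2 ≤ 25 in the plane z = 3, with upward unit normal n̂ = ẑ. By Stokes' theorem,

    ∮_C F · dr = ∬_S (∇ × F) · n̂ dS = ∬_D (curl F)_z dA,

where D is the disk x^2 + y^2 ≤ 25.

Compute the curl of F = (0, 2x y^2 + 2x, 2z):
    (∇ × F)_x = ∂F_z/∂y - ∂F_y/∂z = 0,
    (∇ × F)_y = ∂F_x/∂z - ∂F_z/∂x = 0,
    (∇ × F)_z = ∂F_y/∂x - ∂F_x/∂y = 2y^2 + 2.

On z = 3, (curl F)_z = 2y^2 + 2.

Convert to polar (x = r cos θ, y = r sin θ, dA = r dr dθ); the integrand becomes 2r^2sin(θ)^2 + 2, so

    ∬_D (curl F)_z dA = ∫_0^{2π} ∫_0^{5} (2r^2sin(θ)^2 + 2) · r dr dθ.

Inner (r from 0 to 5): 625sin(θ)^2/2 + 25.
Outer (θ from 0 to 2π): 725π/2.

Therefore ∮_C F · dr = 725π/2.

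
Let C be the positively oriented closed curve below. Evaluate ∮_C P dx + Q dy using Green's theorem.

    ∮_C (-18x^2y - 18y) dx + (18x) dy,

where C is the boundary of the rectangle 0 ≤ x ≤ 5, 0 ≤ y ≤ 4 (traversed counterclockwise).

Green's theorem converts the closed line integral into a double integral over the enclosed region D:

    ∮_C P dx + Q dy = ∬_D (∂Q/∂x - ∂P/∂y) dA.

Here P = -18x^2y - 18y, Q = 18x, so

    ∂Q/∂x = 18,    ∂P/∂y = -18x^2 - 18,
    ∂Q/∂x - ∂P/∂y = 18x^2 + 36.

D is the region 0 ≤ x ≤ 5, 0 ≤ y ≤ 4. Evaluating the double integral:

    ∬_D (18x^2 + 36) dA = ∫_0^{5} ∫_0^{4} (18x^2 + 36) dy dx.

Inner (y from 0 to 4): 72x^2 + 144.
Outer (x from 0 to 5): 3720.

Therefore ∮_C P dx + Q dy = 3720.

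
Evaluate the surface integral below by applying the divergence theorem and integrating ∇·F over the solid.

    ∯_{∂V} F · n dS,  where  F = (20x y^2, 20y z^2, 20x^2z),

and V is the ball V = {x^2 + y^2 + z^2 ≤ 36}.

By the divergence theorem,

    ∯_{∂V} F · n dS = ∭_V (∇ · F) dV.

Compute the divergence:
    ∇ · F = ∂F_x/∂x + ∂F_y/∂y + ∂F_z/∂z = 20y^2 + 20z^2 + 20x^2 = 20x^2 + 20y^2 + 20z^2.

In spherical coordinates, x = ρ sin(φ) cos(θ), y = ρ sin(φ) sin(θ), z = ρ cos(φ), dV = ρ^2 sin(φ) dρ dφ dθ, with 0 ≤ ρ ≤ 6, 0 ≤ φ ≤ π, 0 ≤ θ ≤ 2π.

The integrand, after substitution and multiplying by the volume element, becomes (20ρ^2) · ρ^2 sin(φ), so

    ∭_V (∇·F) dV = ∫_0^{2π} ∫_0^{π} ∫_0^{6} (20ρ^2) · ρ^2 sin(φ) dρ dφ dθ.

Inner (ρ from 0 to 6): 31104sin(φ).
Middle (φ from 0 to π): 62208.
Outer (θ from 0 to 2π): 124416π.

Therefore ∯_{∂V} F · n dS = 124416π.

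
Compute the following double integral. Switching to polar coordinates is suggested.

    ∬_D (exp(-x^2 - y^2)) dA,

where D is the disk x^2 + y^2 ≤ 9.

The region D is 0 ≤ r ≤ 3, 0 ≤ θ ≤ 2π in polar coordinates, where x = r cos(θ), y = r sin(θ), and dA = r dr dθ.

Under the substitution, the integrand becomes exp(-r^2), so

    ∬_D (exp(-x^2 - y^2)) dA = ∫_{0}^{2π} ∫_{0}^{3} (exp(-r^2)) · r dr dθ.

Inner integral (in r): ∫_{0}^{3} (exp(-r^2)) · r dr = -(1 - exp(9))exp(-9)/2.

Outer integral (in θ): ∫_{0}^{2π} (-(1 - exp(9))exp(-9)/2) dθ = -π exp(-9) + π.

Therefore ∬_D (exp(-x^2 - y^2)) dA = -π exp(-9) + π.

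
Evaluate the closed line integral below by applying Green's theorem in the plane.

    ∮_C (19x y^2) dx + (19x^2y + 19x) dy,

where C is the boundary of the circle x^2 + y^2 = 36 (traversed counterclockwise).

Green's theorem converts the closed line integral into a double integral over the enclosed region D:

    ∮_C P dx + Q dy = ∬_D (∂Q/∂x - ∂P/∂y) dA.

Here P = 19x y^2, Q = 19x^2y + 19x, so

    ∂Q/∂x = 38x y + 19,    ∂P/∂y = 38x y,
    ∂Q/∂x - ∂P/∂y = 19.

D is the region x^2 + y^2 ≤ 36. Evaluating the double integral:

In polar coordinates (x = r cos θ, y = r sin θ, dA = r dr dθ) the integrand becomes 19, so

    ∬_D (19) dA = ∫_0^{2π} ∫_0^{6} (19) · r dr dθ.

Inner (r from 0 to 6): 342.
Outer (θ from 0 to 2π): 684π.

Therefore ∮_C P dx + Q dy = 684π.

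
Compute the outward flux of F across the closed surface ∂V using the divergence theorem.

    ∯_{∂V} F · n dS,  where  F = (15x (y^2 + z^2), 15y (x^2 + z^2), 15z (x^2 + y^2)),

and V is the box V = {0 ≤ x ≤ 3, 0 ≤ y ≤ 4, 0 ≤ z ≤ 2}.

By the divergence theorem,

    ∯_{∂V} F · n dS = ∭_V (∇ · F) dV.

Compute the divergence:
    ∇ · F = ∂F_x/∂x + ∂F_y/∂y + ∂F_z/∂z = 15y^2 + 15z^2 + 15x^2 + 15z^2 + 15x^2 + 15y^2 = 30x^2 + 30y^2 + 30z^2.

V is a rectangular box, so dV = dx dy dz with 0 ≤ x ≤ 3, 0 ≤ y ≤ 4, 0 ≤ z ≤ 2.

Integrate (30x^2 + 30y^2 + 30z^2) over V as an iterated integral:

    ∭_V (∇·F) dV = ∫_0^{3} ∫_0^{4} ∫_0^{2} (30x^2 + 30y^2 + 30z^2) dz dy dx.

Inner (z from 0 to 2): 60x^2 + 60y^2 + 80.
Middle (y from 0 to 4): 240x^2 + 1600.
Outer (x from 0 to 3): 6960.

Therefore ∯_{∂V} F · n dS = 6960.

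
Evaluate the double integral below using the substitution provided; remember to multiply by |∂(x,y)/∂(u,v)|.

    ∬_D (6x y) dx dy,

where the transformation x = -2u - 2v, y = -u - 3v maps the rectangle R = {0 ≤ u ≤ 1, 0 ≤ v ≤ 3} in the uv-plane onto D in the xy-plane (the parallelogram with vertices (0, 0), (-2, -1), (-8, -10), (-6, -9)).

Compute the Jacobian determinant of (x, y) with respect to (u, v):

    ∂(x,y)/∂(u,v) = | -2  -2 | = (-2)(-3) - (-2)(-1) = 4.
                   | -1  -3 |

Its absolute value is |J| = 4 (the area scaling factor).

Substituting x = -2u - 2v, y = -u - 3v into the integrand,

    6x y → 12u^2 + 48u v + 36v^2,

so the integral becomes

    ∬_R (12u^2 + 48u v + 36v^2) · |J| du dv = ∫_0^1 ∫_0^3 (48u^2 + 192u v + 144v^2) dv du.

Inner (v): 144u^2 + 864u + 1296.
Outer (u): 1776.

Therefore ∬_D (6x y) dx dy = 1776.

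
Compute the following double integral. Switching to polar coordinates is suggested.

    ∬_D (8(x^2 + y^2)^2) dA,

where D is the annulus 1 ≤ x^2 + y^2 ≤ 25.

The region D is 1 ≤ r ≤ 5, 0 ≤ θ ≤ 2π in polar coordinates, where x = r cos(θ), y = r sin(θ), and dA = r dr dθ.

Under the substitution, the integrand becomes 8r^4, so

    ∬_D (8(x^2 + y^2)^2) dA = ∫_{0}^{2π} ∫_{1}^{5} (8r^4) · r dr dθ.

Inner integral (in r): ∫_{1}^{5} (8r^4) · r dr = 20832.

Outer integral (in θ): ∫_{0}^{2π} (20832) dθ = 41664π.

Therefore ∬_D (8(x^2 + y^2)^2) dA = 41664π.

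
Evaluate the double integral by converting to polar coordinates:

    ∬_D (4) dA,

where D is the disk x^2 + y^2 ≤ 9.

The region D is 0 ≤ r ≤ 3, 0 ≤ θ ≤ 2π in polar coordinates, where x = r cos(θ), y = r sin(θ), and dA = r dr dθ.

Under the substitution, the integrand becomes 4, so

    ∬_D (4) dA = ∫_{0}^{2π} ∫_{0}^{3} (4) · r dr dθ.

Inner integral (in r): ∫_{0}^{3} (4) · r dr = 18.

Outer integral (in θ): ∫_{0}^{2π} (18) dθ = 36π.

Therefore ∬_D (4) dA = 36π.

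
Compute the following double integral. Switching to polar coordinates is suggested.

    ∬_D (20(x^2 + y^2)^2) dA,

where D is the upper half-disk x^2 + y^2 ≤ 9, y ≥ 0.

The region D is 0 ≤ r ≤ 3, 0 ≤ θ ≤ π in polar coordinates, where x = r cos(θ), y = r sin(θ), and dA = r dr dθ.

Under the substitution, the integrand becomes 20r^4, so

    ∬_D (20(x^2 + y^2)^2) dA = ∫_{0}^{π} ∫_{0}^{3} (20r^4) · r dr dθ.

Inner integral (in r): ∫_{0}^{3} (20r^4) · r dr = 2430.

Outer integral (in θ): ∫_{0}^{π} (2430) dθ = 2430π.

Therefore ∬_D (20(x^2 + y^2)^2) dA = 2430π.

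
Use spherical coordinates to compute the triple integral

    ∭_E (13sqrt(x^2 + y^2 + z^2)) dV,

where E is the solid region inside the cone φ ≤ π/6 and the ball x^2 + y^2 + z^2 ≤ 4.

In spherical coordinates, x = ρ sin(φ) cos(θ), y = ρ sin(φ) sin(θ), z = ρ cos(φ), and dV = ρ^2 sin(φ) dρ dφ dθ.

The integrand becomes 13ρ, so

    ∭_E (13sqrt(x^2 + y^2 + z^2)) dV = ∫_{0}^{2π} ∫_{0}^{π/6} ∫_{0}^{2} (13ρ) · ρ^2 sin(φ) dρ dφ dθ.

Inner (ρ): 52sin(φ).
Middle (φ): 52 - 26sqrt(3).
Outer (θ): 52π (2 - sqrt(3)).

Therefore the triple integral equals 52π (2 - sqrt(3)).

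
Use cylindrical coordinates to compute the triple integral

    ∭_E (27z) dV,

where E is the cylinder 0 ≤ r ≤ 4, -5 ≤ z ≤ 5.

In cylindrical coordinates, x = r cos(θ), y = r sin(θ), z = z, and dV = r dr dθ dz.

The integrand becomes 27z, so

    ∭_E (27z) dV = ∫_{0}^{2π} ∫_{0}^{4} ∫_{-5}^{5} (27z) · r dz dr dθ.

Inner (z): 0.
Middle (r from 0 to 4): 0.
Outer (θ): 0.

Therefore the triple integral equals 0.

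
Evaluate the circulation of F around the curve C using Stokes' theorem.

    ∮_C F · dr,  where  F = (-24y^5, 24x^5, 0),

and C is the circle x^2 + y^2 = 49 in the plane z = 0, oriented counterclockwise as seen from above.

Let S be the flat disk x^2 + y^2 ≤ 49 in the plane z = 0, with upward unit normal n̂ = ẑ. By Stokes' theorem,

    ∮_C F · dr = ∬_S (∇ × F) · n̂ dS = ∬_D (curl F)_z dA,

where D is the disk x^2 + y^2 ≤ 49.

Compute the curl of F = (-24y^5, 24x^5, 0):
    (∇ × F)_x = ∂F_z/∂y - ∂F_y/∂z = 0,
    (∇ × F)_y = ∂F_x/∂z - ∂F_z/∂x = 0,
    (∇ × F)_z = ∂F_y/∂x - ∂F_x/∂y = 120x^4 + 120y^4.

On z = 0, (curl F)_z = 120x^4 + 120y^4.

Convert to polar (x = r cos θ, y = r sin θ, dA = r dr dθ); the integrand becomes 120r^4(sin(θ)^4 + cos(θ)^4), so

    ∬_D (curl F)_z dA = ∫_0^{2π} ∫_0^{7} (120r^4(sin(θ)^4 + cos(θ)^4)) · r dr dθ.

Inner (r from 0 to 7): 2352980sin(θ)^4 + 2352980cos(θ)^4.
Outer (θ from 0 to 2π): 3529470π.

Therefore ∮_C F · dr = 3529470π.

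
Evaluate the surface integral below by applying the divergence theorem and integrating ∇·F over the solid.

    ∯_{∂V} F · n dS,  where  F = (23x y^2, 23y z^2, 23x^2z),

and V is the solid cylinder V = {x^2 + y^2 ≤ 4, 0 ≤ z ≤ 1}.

By the divergence theorem,

    ∯_{∂V} F · n dS = ∭_V (∇ · F) dV.

Compute the divergence:
    ∇ · F = ∂F_x/∂x + ∂F_y/∂y + ∂F_z/∂z = 23y^2 + 23z^2 + 23x^2 = 23x^2 + 23y^2 + 23z^2.

In cylindrical coordinates, x = r cos(θ), y = r sin(θ), z = z, dV = r dr dθ dz, with 0 ≤ r ≤ 2, 0 ≤ θ ≤ 2π, 0 ≤ z ≤ 1.

The integrand, after substitution and multiplying by the volume element, becomes (23r^2 + 23z^2) · r, so

    ∭_V (∇·F) dV = ∫_0^{2π} ∫_0^{2} ∫_0^{1} (23r^2 + 23z^2) · r dz dr dθ.

Inner (z from 0 to 1): 23r (r^2 + 1/3).
Middle (r from 0 to 2): 322/3.
Outer (θ from 0 to 2π): 644π/3.

Therefore ∯_{∂V} F · n dS = 644π/3.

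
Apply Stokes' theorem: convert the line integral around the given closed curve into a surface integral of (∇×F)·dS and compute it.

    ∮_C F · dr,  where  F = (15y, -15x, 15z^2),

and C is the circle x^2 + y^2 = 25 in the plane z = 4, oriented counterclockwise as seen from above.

Let S be the flat disk x^2 + y^2 ≤ 25 in the plane z = 4, with upward unit normal n̂ = ẑ. By Stokes' theorem,

    ∮_C F · dr = ∬_S (∇ × F) · n̂ dS = ∬_D (curl F)_z dA,

where D is the disk x^2 + y^2 ≤ 25.

Compute the curl of F = (15y, -15x, 15z^2):
    (∇ × F)_x = ∂F_z/∂y - ∂F_y/∂z = 0,
    (∇ × F)_y = ∂F_x/∂z - ∂F_z/∂x = 0,
    (∇ × F)_z = ∂F_y/∂x - ∂F_x/∂y = -30.

On z = 4, (curl F)_z = -30.

Convert to polar (x = r cos θ, y = r sin θ, dA = r dr dθ); the integrand becomes -30, so

    ∬_D (curl F)_z dA = ∫_0^{2π} ∫_0^{5} (-30) · r dr dθ.

Inner (r from 0 to 5): -375.
Outer (θ from 0 to 2π): -750π.

Therefore ∮_C F · dr = -750π.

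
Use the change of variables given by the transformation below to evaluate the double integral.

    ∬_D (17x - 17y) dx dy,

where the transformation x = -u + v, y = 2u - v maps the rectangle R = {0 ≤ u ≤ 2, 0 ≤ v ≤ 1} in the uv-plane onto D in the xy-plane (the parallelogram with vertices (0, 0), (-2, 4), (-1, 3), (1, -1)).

Compute the Jacobian determinant of (x, y) with respect to (u, v):

    ∂(x,y)/∂(u,v) = | -1  1 | = (-1)(-1) - (1)(2) = -1.
                   | 2  -1 |

Its absolute value is |J| = 1 (the area scaling factor).

Substituting x = -u + v, y = 2u - v into the integrand,

    17x - 17y → -51u + 34v,

so the integral becomes

    ∬_R (-51u + 34v) · |J| du dv = ∫_0^2 ∫_0^1 (-51u + 34v) dv du.

Inner (v): 17 - 51u.
Outer (u): -68.

Therefore ∬_D (17x - 17y) dx dy = -68.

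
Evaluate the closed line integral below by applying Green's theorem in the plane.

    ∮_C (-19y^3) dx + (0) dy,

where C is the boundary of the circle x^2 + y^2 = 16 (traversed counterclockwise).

Green's theorem converts the closed line integral into a double integral over the enclosed region D:

    ∮_C P dx + Q dy = ∬_D (∂Q/∂x - ∂P/∂y) dA.

Here P = -19y^3, Q = 0, so

    ∂Q/∂x = 0,    ∂P/∂y = -57y^2,
    ∂Q/∂x - ∂P/∂y = 57y^2.

D is the region x^2 + y^2 ≤ 16. Evaluating the double integral:

In polar coordinates (x = r cos θ, y = r sin θ, dA = r dr dθ) the integrand becomes 57r^2sin(θ)^2, so

    ∬_D (57y^2) dA = ∫_0^{2π} ∫_0^{4} (57r^2sin(θ)^2) · r dr dθ.

Inner (r from 0 to 4): 3648sin(θ)^2.
Outer (θ from 0 to 2π): 3648π.

Therefore ∮_C P dx + Q dy = 3648π.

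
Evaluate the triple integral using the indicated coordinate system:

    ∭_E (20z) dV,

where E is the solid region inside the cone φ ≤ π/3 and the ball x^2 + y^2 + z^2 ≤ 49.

In spherical coordinates, x = ρ sin(φ) cos(θ), y = ρ sin(φ) sin(θ), z = ρ cos(φ), and dV = ρ^2 sin(φ) dρ dφ dθ.

The integrand becomes 20ρ cos(φ), so

    ∭_E (20z) dV = ∫_{0}^{2π} ∫_{0}^{π/3} ∫_{0}^{7} (20ρ cos(φ)) · ρ^2 sin(φ) dρ dφ dθ.

Inner (ρ): 12005sin(2φ)/2.
Middle (φ): 36015/8.
Outer (θ): 36015π/4.

Therefore the triple integral equals 36015π/4.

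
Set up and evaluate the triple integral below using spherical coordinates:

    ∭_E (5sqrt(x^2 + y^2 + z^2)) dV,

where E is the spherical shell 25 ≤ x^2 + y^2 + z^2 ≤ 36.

In spherical coordinates, x = ρ sin(φ) cos(θ), y = ρ sin(φ) sin(θ), z = ρ cos(φ), and dV = ρ^2 sin(φ) dρ dφ dθ.

The integrand becomes 5ρ, so

    ∭_E (5sqrt(x^2 + y^2 + z^2)) dV = ∫_{0}^{2π} ∫_{0}^{π} ∫_{5}^{6} (5ρ) · ρ^2 sin(φ) dρ dφ dθ.

Inner (ρ): 3355sin(φ)/4.
Middle (φ): 3355/2.
Outer (θ): 3355π.

Therefore the triple integral equals 3355π.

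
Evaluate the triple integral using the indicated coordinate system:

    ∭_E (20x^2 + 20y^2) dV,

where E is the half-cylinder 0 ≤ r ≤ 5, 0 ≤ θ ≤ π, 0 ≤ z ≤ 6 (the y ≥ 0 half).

In cylindrical coordinates, x = r cos(θ), y = r sin(θ), z = z, and dV = r dr dθ dz.

The integrand becomes 20r^2, so

    ∭_E (20x^2 + 20y^2) dV = ∫_{0}^{π} ∫_{0}^{5} ∫_{0}^{6} (20r^2) · r dz dr dθ.

Inner (z): 120r^3.
Middle (r from 0 to 5): 18750.
Outer (θ): 18750π.

Therefore the triple integral equals 18750π.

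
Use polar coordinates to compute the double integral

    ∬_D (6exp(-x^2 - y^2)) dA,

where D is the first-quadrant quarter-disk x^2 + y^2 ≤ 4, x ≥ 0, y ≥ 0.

The region D is 0 ≤ r ≤ 2, 0 ≤ θ ≤ π/2 in polar coordinates, where x = r cos(θ), y = r sin(θ), and dA = r dr dθ.

Under the substitution, the integrand becomes 6exp(-r^2), so

    ∬_D (6exp(-x^2 - y^2)) dA = ∫_{0}^{π/2} ∫_{0}^{2} (6exp(-r^2)) · r dr dθ.

Inner integral (in r): ∫_{0}^{2} (6exp(-r^2)) · r dr = 3 - 3exp(-4).

Outer integral (in θ): ∫_{0}^{π/2} (3 - 3exp(-4)) dθ = -3π (1 - exp(4))exp(-4)/2.

Therefore ∬_D (6exp(-x^2 - y^2)) dA = -3π (1 - exp(4))exp(-4)/2.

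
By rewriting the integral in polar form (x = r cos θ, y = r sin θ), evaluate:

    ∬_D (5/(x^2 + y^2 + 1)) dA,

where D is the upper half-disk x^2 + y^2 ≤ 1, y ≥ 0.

The region D is 0 ≤ r ≤ 1, 0 ≤ θ ≤ π in polar coordinates, where x = r cos(θ), y = r sin(θ), and dA = r dr dθ.

Under the substitution, the integrand becomes 5/(r^2 + 1), so

    ∬_D (5/(x^2 + y^2 + 1)) dA = ∫_{0}^{π} ∫_{0}^{1} (5/(r^2 + 1)) · r dr dθ.

Inner integral (in r): ∫_{0}^{1} (5/(r^2 + 1)) · r dr = 5log(2)/2.

Outer integral (in θ): ∫_{0}^{π} (5log(2)/2) dθ = 5π log(2)/2.

Therefore ∬_D (5/(x^2 + y^2 + 1)) dA = 5π log(2)/2.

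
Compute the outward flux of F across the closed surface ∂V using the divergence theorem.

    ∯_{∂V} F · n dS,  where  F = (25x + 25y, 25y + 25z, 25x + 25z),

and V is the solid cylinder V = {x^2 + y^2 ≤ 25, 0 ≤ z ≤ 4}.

By the divergence theorem,

    ∯_{∂V} F · n dS = ∭_V (∇ · F) dV.

Compute the divergence:
    ∇ · F = ∂F_x/∂x + ∂F_y/∂y + ∂F_z/∂z = 25 + 25 + 25 = 75.

In cylindrical coordinates, x = r cos(θ), y = r sin(θ), z = z, dV = r dr dθ dz, with 0 ≤ r ≤ 5, 0 ≤ θ ≤ 2π, 0 ≤ z ≤ 4.

The integrand, after substitution and multiplying by the volume element, becomes (75) · r, so

    ∭_V (∇·F) dV = ∫_0^{2π} ∫_0^{5} ∫_0^{4} (75) · r dz dr dθ.

Inner (z from 0 to 4): 300r.
Middle (r from 0 to 5): 3750.
Outer (θ from 0 to 2π): 7500π.

Therefore ∯_{∂V} F · n dS = 7500π.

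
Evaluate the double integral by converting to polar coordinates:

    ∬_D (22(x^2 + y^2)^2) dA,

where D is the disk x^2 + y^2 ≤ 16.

The region D is 0 ≤ r ≤ 4, 0 ≤ θ ≤ 2π in polar coordinates, where x = r cos(θ), y = r sin(θ), and dA = r dr dθ.

Under the substitution, the integrand becomes 22r^4, so

    ∬_D (22(x^2 + y^2)^2) dA = ∫_{0}^{2π} ∫_{0}^{4} (22r^4) · r dr dθ.

Inner integral (in r): ∫_{0}^{4} (22r^4) · r dr = 45056/3.

Outer integral (in θ): ∫_{0}^{2π} (45056/3) dθ = 90112π/3.

Therefore ∬_D (22(x^2 + y^2)^2) dA = 90112π/3.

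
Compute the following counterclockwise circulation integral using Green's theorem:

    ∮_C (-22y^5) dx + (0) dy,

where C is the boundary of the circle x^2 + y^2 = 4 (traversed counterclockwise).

Green's theorem converts the closed line integral into a double integral over the enclosed region D:

    ∮_C P dx + Q dy = ∬_D (∂Q/∂x - ∂P/∂y) dA.

Here P = -22y^5, Q = 0, so

    ∂Q/∂x = 0,    ∂P/∂y = -110y^4,
    ∂Q/∂x - ∂P/∂y = 110y^4.

D is the region x^2 + y^2 ≤ 4. Evaluating the double integral:

In polar coordinates (x = r cos θ, y = r sin θ, dA = r dr dθ) the integrand becomes 110r^4sin(θ)^4, so

    ∬_D (110y^4) dA = ∫_0^{2π} ∫_0^{2} (110r^4sin(θ)^4) · r dr dθ.

Inner (r from 0 to 2): 3520sin(θ)^4/3.
Outer (θ from 0 to 2π): 880π.

Therefore ∮_C P dx + Q dy = 880π.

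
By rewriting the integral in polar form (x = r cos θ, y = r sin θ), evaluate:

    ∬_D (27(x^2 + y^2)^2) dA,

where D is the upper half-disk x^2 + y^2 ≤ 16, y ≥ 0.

The region D is 0 ≤ r ≤ 4, 0 ≤ θ ≤ π in polar coordinates, where x = r cos(θ), y = r sin(θ), and dA = r dr dθ.

Under the substitution, the integrand becomes 27r^4, so

    ∬_D (27(x^2 + y^2)^2) dA = ∫_{0}^{π} ∫_{0}^{4} (27r^4) · r dr dθ.

Inner integral (in r): ∫_{0}^{4} (27r^4) · r dr = 18432.

Outer integral (in θ): ∫_{0}^{π} (18432) dθ = 18432π.

Therefore ∬_D (27(x^2 + y^2)^2) dA = 18432π.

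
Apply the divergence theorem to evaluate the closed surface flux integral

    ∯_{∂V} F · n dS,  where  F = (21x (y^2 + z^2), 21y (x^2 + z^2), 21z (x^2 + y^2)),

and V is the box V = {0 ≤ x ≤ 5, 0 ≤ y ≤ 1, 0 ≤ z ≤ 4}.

By the divergence theorem,

    ∯_{∂V} F · n dS = ∭_V (∇ · F) dV.

Compute the divergence:
    ∇ · F = ∂F_x/∂x + ∂F_y/∂y + ∂F_z/∂z = 21y^2 + 21z^2 + 21x^2 + 21z^2 + 21x^2 + 21y^2 = 42x^2 + 42y^2 + 42z^2.

V is a rectangular box, so dV = dx dy dz with 0 ≤ x ≤ 5, 0 ≤ y ≤ 1, 0 ≤ z ≤ 4.

Integrate (42x^2 + 42y^2 + 42z^2) over V as an iterated integral:

    ∭_V (∇·F) dV = ∫_0^{5} ∫_0^{1} ∫_0^{4} (42x^2 + 42y^2 + 42z^2) dz dy dx.

Inner (z from 0 to 4): 168x^2 + 168y^2 + 896.
Middle (y from 0 to 1): 168x^2 + 952.
Outer (x from 0 to 5): 11760.

Therefore ∯_{∂V} F · n dS = 11760.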